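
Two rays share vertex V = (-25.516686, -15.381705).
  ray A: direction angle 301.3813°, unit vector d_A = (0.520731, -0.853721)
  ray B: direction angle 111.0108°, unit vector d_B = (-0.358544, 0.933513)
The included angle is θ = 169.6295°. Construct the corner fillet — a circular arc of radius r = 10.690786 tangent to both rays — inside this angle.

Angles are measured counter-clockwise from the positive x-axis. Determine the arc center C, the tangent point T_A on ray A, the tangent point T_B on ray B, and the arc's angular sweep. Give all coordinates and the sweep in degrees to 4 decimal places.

bisector direction at 26.1961° = (0.897289,0.441444)
center distance |VC| = r/sin(θ/2) = 10.690786/sin(84.8148°) = 10.734716
C = V + |VC|·bis = (-15.8845,-10.6429)
T_A = V + ((C−V)·d_A)·d_A = V + 0.9702·d_A = (-25.0115,-16.2100)
T_B = V + ((C−V)·d_B)·d_B = V + 0.9702·d_B = (-25.8645,-14.4760)
sweep = 180° − θ = 10.3705°

center=(-15.8845,-10.6429) T_A=(-25.0115,-16.2100) T_B=(-25.8645,-14.4760) sweep=10.3705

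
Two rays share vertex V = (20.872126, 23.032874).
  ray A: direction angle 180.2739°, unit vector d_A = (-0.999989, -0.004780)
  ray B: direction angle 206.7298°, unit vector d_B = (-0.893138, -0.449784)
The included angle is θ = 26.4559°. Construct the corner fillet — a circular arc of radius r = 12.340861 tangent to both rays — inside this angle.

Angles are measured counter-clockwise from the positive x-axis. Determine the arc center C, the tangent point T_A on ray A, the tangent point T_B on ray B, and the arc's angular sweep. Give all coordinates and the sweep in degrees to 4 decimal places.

center=(-31.5686,10.4412) T_A=(-31.6276,22.7819) T_B=(-26.0179,-0.5809) sweep=153.5441

bisector direction at 193.5019° = (-0.972362,-0.233477)
center distance |VC| = r/sin(θ/2) = 12.340861/sin(13.2279°) = 53.931254
C = V + |VC|·bis = (-31.5686,10.4412)
T_A = V + ((C−V)·d_A)·d_A = V + 52.5003·d_A = (-31.6276,22.7819)
T_B = V + ((C−V)·d_B)·d_B = V + 52.5003·d_B = (-26.0179,-0.5809)
sweep = 180° − θ = 153.5441°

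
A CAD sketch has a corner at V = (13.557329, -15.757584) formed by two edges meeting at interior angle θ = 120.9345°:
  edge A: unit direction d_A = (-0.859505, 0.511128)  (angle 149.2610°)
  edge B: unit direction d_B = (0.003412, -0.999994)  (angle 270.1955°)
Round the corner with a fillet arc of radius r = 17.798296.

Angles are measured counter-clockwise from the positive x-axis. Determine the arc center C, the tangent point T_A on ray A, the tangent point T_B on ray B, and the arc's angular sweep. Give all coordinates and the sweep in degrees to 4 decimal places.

bisector direction at 209.7282° = (-0.868387,-0.495887)
center distance |VC| = r/sin(θ/2) = 17.798296/sin(60.4672°) = 20.456070
C = V + |VC|·bis = (-4.2065,-25.9015)
T_A = V + ((C−V)·d_A)·d_A = V + 10.0832·d_A = (4.8908,-10.6038)
T_B = V + ((C−V)·d_B)·d_B = V + 10.0832·d_B = (13.5917,-25.8408)
sweep = 180° − θ = 59.0655°

center=(-4.2065,-25.9015) T_A=(4.8908,-10.6038) T_B=(13.5917,-25.8408) sweep=59.0655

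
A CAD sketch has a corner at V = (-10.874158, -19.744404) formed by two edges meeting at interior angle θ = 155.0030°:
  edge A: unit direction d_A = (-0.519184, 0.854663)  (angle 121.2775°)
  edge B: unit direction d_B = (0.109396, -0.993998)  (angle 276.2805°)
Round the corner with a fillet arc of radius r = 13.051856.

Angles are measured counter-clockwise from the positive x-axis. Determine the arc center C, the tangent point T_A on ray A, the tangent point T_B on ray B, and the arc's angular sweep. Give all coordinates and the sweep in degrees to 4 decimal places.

center=(-23.5312,-24.0480) T_A=(-12.3762,-17.2717) T_B=(-10.5577,-22.6202) sweep=24.9970

bisector direction at 198.7790° = (-0.946767,-0.321919)
center distance |VC| = r/sin(θ/2) = 13.051856/sin(77.5015°) = 13.368671
C = V + |VC|·bis = (-23.5312,-24.0480)
T_A = V + ((C−V)·d_A)·d_A = V + 2.8932·d_A = (-12.3762,-17.2717)
T_B = V + ((C−V)·d_B)·d_B = V + 2.8932·d_B = (-10.5577,-22.6202)
sweep = 180° − θ = 24.9970°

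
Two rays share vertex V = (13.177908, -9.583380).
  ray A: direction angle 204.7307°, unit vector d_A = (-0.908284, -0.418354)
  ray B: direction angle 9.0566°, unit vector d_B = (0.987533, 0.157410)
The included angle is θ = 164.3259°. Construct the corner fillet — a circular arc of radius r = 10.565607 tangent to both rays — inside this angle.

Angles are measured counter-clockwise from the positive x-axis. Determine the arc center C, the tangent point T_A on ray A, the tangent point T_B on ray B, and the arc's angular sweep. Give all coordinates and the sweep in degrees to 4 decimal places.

center=(16.2772,-19.7884) T_A=(11.8570,-10.1918) T_B=(14.6140,-9.3545) sweep=15.6741

bisector direction at 286.8936° = (0.290596,-0.956846)
center distance |VC| = r/sin(θ/2) = 10.565607/sin(82.1629°) = 10.665222
C = V + |VC|·bis = (16.2772,-19.7884)
T_A = V + ((C−V)·d_A)·d_A = V + 1.4543·d_A = (11.8570,-10.1918)
T_B = V + ((C−V)·d_B)·d_B = V + 1.4543·d_B = (14.6140,-9.3545)
sweep = 180° − θ = 15.6741°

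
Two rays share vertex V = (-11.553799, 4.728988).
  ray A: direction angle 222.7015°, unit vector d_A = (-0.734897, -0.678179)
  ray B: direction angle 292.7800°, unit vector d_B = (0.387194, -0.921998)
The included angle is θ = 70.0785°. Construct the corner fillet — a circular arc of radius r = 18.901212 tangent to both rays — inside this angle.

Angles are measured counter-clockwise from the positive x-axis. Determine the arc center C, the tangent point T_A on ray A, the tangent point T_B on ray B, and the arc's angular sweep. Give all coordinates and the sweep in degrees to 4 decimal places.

bisector direction at 257.7407° = (-0.212335,-0.977197)
center distance |VC| = r/sin(θ/2) = 18.901212/sin(35.0393°) = 32.921057
C = V + |VC|·bis = (-18.5441,-27.4414)
T_A = V + ((C−V)·d_A)·d_A = V + 26.9544·d_A = (-31.3625,-13.5509)
T_B = V + ((C−V)·d_B)·d_B = V + 26.9544·d_B = (-1.1172,-20.1229)
sweep = 180° − θ = 109.9215°

center=(-18.5441,-27.4414) T_A=(-31.3625,-13.5509) T_B=(-1.1172,-20.1229) sweep=109.9215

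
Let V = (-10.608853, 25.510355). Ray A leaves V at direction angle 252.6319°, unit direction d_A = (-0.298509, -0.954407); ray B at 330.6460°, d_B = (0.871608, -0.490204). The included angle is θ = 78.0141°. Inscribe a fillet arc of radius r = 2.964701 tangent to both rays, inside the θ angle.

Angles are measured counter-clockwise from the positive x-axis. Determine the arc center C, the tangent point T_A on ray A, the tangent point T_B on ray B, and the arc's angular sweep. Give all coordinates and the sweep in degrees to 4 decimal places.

center=(-8.8719,21.1321) T_A=(-11.7015,22.0171) T_B=(-7.4186,23.7161) sweep=101.9859

bisector direction at 291.6390° = (0.368757,-0.929526)
center distance |VC| = r/sin(θ/2) = 2.964701/sin(39.0070°) = 4.710241
C = V + |VC|·bis = (-8.8719,21.1321)
T_A = V + ((C−V)·d_A)·d_A = V + 3.6602·d_A = (-11.7015,22.0171)
T_B = V + ((C−V)·d_B)·d_B = V + 3.6602·d_B = (-7.4186,23.7161)
sweep = 180° − θ = 101.9859°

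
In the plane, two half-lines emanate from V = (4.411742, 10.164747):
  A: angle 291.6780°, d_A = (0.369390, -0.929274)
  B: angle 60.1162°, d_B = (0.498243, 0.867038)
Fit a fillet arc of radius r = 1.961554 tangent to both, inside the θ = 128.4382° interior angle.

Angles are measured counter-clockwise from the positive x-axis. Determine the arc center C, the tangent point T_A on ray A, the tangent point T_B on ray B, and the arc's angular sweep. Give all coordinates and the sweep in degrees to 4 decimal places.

bisector direction at 355.8971° = (0.997437,-0.071548)
center distance |VC| = r/sin(θ/2) = 1.961554/sin(64.2191°) = 2.178382
C = V + |VC|·bis = (6.5845,10.0089)
T_A = V + ((C−V)·d_A)·d_A = V + 0.9474·d_A = (4.7617,9.2843)
T_B = V + ((C−V)·d_B)·d_B = V + 0.9474·d_B = (4.8838,10.9862)
sweep = 180° − θ = 51.5618°

center=(6.5845,10.0089) T_A=(4.7617,9.2843) T_B=(4.8838,10.9862) sweep=51.5618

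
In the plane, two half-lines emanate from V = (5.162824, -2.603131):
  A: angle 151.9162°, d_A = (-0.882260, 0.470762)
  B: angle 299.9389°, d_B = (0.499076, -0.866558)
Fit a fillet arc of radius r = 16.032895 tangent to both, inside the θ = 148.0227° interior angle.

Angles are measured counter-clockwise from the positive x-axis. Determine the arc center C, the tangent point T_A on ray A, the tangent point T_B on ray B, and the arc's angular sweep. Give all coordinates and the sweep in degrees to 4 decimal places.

center=(-6.4379,-14.5857) T_A=(1.1098,-0.4405) T_B=(7.4555,-6.5840) sweep=31.9773

bisector direction at 225.9275° = (-0.695567,-0.718461)
center distance |VC| = r/sin(θ/2) = 16.032895/sin(74.0113°) = 16.678065
C = V + |VC|·bis = (-6.4379,-14.5857)
T_A = V + ((C−V)·d_A)·d_A = V + 4.5939·d_A = (1.1098,-0.4405)
T_B = V + ((C−V)·d_B)·d_B = V + 4.5939·d_B = (7.4555,-6.5840)
sweep = 180° − θ = 31.9773°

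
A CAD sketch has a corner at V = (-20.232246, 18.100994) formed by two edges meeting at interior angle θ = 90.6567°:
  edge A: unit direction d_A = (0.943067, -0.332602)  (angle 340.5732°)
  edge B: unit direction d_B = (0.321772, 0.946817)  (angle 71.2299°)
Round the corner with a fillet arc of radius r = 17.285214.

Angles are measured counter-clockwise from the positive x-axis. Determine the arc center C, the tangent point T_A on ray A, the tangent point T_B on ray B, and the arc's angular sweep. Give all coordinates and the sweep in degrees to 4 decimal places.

center=(1.6322,28.7185) T_A=(-4.1169,12.4174) T_B=(-14.7337,34.2804) sweep=89.3433

bisector direction at 25.9015° = (0.899546,0.436826)
center distance |VC| = r/sin(θ/2) = 17.285214/sin(45.3284°) = 24.306091
C = V + |VC|·bis = (1.6322,28.7185)
T_A = V + ((C−V)·d_A)·d_A = V + 17.0882·d_A = (-4.1169,12.4174)
T_B = V + ((C−V)·d_B)·d_B = V + 17.0882·d_B = (-14.7337,34.2804)
sweep = 180° − θ = 89.3433°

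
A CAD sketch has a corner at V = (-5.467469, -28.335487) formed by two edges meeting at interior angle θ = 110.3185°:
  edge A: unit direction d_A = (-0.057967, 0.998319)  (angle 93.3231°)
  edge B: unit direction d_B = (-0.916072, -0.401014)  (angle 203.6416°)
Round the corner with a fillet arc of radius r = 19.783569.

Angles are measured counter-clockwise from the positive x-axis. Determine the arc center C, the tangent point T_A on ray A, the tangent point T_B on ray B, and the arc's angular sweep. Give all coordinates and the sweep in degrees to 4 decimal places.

center=(-26.0160,-15.7346) T_A=(-6.2657,-14.5878) T_B=(-18.0825,-33.8578) sweep=69.6815

bisector direction at 148.4823° = (-0.852479,0.522761)
center distance |VC| = r/sin(θ/2) = 19.783569/sin(55.1593°) = 24.104460
C = V + |VC|·bis = (-26.0160,-15.7346)
T_A = V + ((C−V)·d_A)·d_A = V + 13.7708·d_A = (-6.2657,-14.5878)
T_B = V + ((C−V)·d_B)·d_B = V + 13.7708·d_B = (-18.0825,-33.8578)
sweep = 180° − θ = 69.6815°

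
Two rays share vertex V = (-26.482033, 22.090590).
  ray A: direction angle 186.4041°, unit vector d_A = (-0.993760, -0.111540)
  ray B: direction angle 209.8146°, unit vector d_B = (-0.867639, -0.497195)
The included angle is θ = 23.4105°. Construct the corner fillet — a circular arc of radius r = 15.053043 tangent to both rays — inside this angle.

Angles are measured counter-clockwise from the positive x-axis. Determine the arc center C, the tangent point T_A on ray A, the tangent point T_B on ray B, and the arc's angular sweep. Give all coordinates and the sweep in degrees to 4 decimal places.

center=(-97.0045,-0.9724) T_A=(-98.6835,13.9867) T_B=(-89.5202,-14.0331) sweep=156.5895

bisector direction at 198.1094° = (-0.950465,-0.310832)
center distance |VC| = r/sin(θ/2) = 15.053043/sin(11.7052°) = 74.197871
C = V + |VC|·bis = (-97.0045,-0.9724)
T_A = V + ((C−V)·d_A)·d_A = V + 72.6549·d_A = (-98.6835,13.9867)
T_B = V + ((C−V)·d_B)·d_B = V + 72.6549·d_B = (-89.5202,-14.0331)
sweep = 180° − θ = 156.5895°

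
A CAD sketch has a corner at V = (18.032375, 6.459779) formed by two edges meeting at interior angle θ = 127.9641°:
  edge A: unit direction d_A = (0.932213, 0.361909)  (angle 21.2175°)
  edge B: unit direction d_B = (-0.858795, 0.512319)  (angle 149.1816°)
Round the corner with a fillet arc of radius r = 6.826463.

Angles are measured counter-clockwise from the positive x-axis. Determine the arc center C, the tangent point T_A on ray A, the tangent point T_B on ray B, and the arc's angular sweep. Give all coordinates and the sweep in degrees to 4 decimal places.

bisector direction at 85.1996° = (0.083686,0.996492)
center distance |VC| = r/sin(θ/2) = 6.826463/sin(63.9821°) = 7.596297
C = V + |VC|·bis = (18.6681,14.0294)
T_A = V + ((C−V)·d_A)·d_A = V + 3.3321·d_A = (21.1386,7.6657)
T_B = V + ((C−V)·d_B)·d_B = V + 3.3321·d_B = (15.1708,8.1669)
sweep = 180° − θ = 52.0359°

center=(18.6681,14.0294) T_A=(21.1386,7.6657) T_B=(15.1708,8.1669) sweep=52.0359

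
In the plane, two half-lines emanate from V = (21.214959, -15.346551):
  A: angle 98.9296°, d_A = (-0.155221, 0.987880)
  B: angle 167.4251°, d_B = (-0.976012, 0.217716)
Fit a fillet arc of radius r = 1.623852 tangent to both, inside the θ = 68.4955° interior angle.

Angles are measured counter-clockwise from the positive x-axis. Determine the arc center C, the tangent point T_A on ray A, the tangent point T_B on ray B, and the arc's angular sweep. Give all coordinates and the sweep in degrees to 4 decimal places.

bisector direction at 133.1774° = (-0.684259,0.729239)
center distance |VC| = r/sin(θ/2) = 1.623852/sin(34.2478°) = 2.885450
C = V + |VC|·bis = (19.2406,-13.2424)
T_A = V + ((C−V)·d_A)·d_A = V + 2.3851·d_A = (20.8447,-12.9903)
T_B = V + ((C−V)·d_B)·d_B = V + 2.3851·d_B = (18.8870,-14.8273)
sweep = 180° − θ = 111.5045°

center=(19.2406,-13.2424) T_A=(20.8447,-12.9903) T_B=(18.8870,-14.8273) sweep=111.5045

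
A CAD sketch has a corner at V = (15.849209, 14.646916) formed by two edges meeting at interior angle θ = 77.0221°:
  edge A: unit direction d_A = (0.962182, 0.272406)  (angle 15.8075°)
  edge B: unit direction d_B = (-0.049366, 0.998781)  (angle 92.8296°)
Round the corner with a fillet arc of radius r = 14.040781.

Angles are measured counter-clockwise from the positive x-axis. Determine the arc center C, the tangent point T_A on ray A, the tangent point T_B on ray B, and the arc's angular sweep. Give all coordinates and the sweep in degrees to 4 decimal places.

center=(29.0018,32.9632) T_A=(32.8266,19.4534) T_B=(14.9782,32.2701) sweep=102.9779

bisector direction at 54.3185° = (0.583278,0.812272)
center distance |VC| = r/sin(θ/2) = 14.040781/sin(38.5110°) = 22.549474
C = V + |VC|·bis = (29.0018,32.9632)
T_A = V + ((C−V)·d_A)·d_A = V + 17.6447·d_A = (32.8266,19.4534)
T_B = V + ((C−V)·d_B)·d_B = V + 17.6447·d_B = (14.9782,32.2701)
sweep = 180° − θ = 102.9779°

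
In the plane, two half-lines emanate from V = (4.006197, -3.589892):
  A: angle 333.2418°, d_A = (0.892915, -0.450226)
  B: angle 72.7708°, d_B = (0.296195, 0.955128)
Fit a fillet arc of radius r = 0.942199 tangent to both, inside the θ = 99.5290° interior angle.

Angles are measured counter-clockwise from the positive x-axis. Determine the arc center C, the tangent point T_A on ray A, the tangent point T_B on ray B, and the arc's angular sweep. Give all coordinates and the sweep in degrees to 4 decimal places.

center=(5.1422,-3.1075) T_A=(4.7180,-3.9488) T_B=(4.2423,-2.8284) sweep=80.4710

bisector direction at 23.0063° = (0.920462,0.390832)
center distance |VC| = r/sin(θ/2) = 0.942199/sin(49.7645°) = 1.234221
C = V + |VC|·bis = (5.1422,-3.1075)
T_A = V + ((C−V)·d_A)·d_A = V + 0.7972·d_A = (4.7180,-3.9488)
T_B = V + ((C−V)·d_B)·d_B = V + 0.7972·d_B = (4.2423,-2.8284)
sweep = 180° − θ = 80.4710°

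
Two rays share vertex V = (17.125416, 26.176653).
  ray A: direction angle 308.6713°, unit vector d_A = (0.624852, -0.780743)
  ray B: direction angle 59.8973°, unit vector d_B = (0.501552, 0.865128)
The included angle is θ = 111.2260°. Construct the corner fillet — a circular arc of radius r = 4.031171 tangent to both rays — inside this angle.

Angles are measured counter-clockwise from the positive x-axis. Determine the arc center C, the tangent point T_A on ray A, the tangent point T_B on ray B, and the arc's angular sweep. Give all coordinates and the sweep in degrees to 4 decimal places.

bisector direction at 4.2843° = (0.997206,0.074705)
center distance |VC| = r/sin(θ/2) = 4.031171/sin(55.6130°) = 4.884837
C = V + |VC|·bis = (21.9966,26.5416)
T_A = V + ((C−V)·d_A)·d_A = V + 2.7589·d_A = (18.8493,24.0227)
T_B = V + ((C−V)·d_B)·d_B = V + 2.7589·d_B = (18.5091,28.5634)
sweep = 180° − θ = 68.7740°

center=(21.9966,26.5416) T_A=(18.8493,24.0227) T_B=(18.5091,28.5634) sweep=68.7740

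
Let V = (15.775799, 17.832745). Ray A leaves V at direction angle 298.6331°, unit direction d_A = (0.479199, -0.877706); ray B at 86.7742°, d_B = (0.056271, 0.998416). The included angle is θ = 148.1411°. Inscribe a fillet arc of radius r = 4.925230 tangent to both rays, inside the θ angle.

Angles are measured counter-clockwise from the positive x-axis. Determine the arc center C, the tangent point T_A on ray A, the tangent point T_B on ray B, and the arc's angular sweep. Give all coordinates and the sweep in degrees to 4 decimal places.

center=(20.7723,18.9591) T_A=(16.4494,16.5989) T_B=(15.8549,19.2362) sweep=31.8589

bisector direction at 12.7037° = (0.975521,0.219908)
center distance |VC| = r/sin(θ/2) = 4.925230/sin(74.0705°) = 5.121909
C = V + |VC|·bis = (20.7723,18.9591)
T_A = V + ((C−V)·d_A)·d_A = V + 1.4057·d_A = (16.4494,16.5989)
T_B = V + ((C−V)·d_B)·d_B = V + 1.4057·d_B = (15.8549,19.2362)
sweep = 180° − θ = 31.8589°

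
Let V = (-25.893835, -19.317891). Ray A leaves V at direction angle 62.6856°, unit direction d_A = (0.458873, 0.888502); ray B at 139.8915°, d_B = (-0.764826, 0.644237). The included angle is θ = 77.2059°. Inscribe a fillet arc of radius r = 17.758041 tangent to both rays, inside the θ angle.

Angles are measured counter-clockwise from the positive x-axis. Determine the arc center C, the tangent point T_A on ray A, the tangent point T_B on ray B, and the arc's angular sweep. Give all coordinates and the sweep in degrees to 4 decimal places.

bisector direction at 101.2886° = (-0.195750,0.980654)
center distance |VC| = r/sin(θ/2) = 17.758041/sin(38.6029°) = 28.462056
C = V + |VC|·bis = (-31.4653,8.5935)
T_A = V + ((C−V)·d_A)·d_A = V + 22.2428·d_A = (-15.6872,0.4448)
T_B = V + ((C−V)·d_B)·d_B = V + 22.2428·d_B = (-42.9057,-4.9883)
sweep = 180° − θ = 102.7941°

center=(-31.4653,8.5935) T_A=(-15.6872,0.4448) T_B=(-42.9057,-4.9883) sweep=102.7941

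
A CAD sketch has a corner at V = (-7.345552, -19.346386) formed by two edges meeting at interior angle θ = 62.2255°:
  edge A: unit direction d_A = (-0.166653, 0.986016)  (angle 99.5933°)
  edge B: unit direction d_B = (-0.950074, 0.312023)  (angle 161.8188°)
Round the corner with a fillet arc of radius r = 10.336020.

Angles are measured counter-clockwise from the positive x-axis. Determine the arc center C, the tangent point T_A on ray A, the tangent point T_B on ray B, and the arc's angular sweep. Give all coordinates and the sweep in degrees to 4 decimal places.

bisector direction at 130.7061° = (-0.652178,0.758065)
center distance |VC| = r/sin(θ/2) = 10.336020/sin(31.1127°) = 20.002986
C = V + |VC|·bis = (-20.3911,-4.1828)
T_A = V + ((C−V)·d_A)·d_A = V + 17.1256·d_A = (-10.1996,-2.4603)
T_B = V + ((C−V)·d_B)·d_B = V + 17.1256·d_B = (-23.6161,-14.0028)
sweep = 180° − θ = 117.7745°

center=(-20.3911,-4.1828) T_A=(-10.1996,-2.4603) T_B=(-23.6161,-14.0028) sweep=117.7745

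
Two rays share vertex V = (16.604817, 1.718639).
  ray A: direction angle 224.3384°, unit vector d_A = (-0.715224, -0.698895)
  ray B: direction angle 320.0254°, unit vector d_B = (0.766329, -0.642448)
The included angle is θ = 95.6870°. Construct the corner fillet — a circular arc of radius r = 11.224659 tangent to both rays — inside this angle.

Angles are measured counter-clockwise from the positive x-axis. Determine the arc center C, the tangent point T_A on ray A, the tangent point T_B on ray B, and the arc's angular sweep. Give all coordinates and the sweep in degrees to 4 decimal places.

center=(17.1813,-13.4119) T_A=(9.3364,-5.3838) T_B=(24.3925,-4.8102) sweep=84.3130

bisector direction at 272.1819° = (0.038072,-0.999275)
center distance |VC| = r/sin(θ/2) = 11.224659/sin(47.8435°) = 15.141564
C = V + |VC|·bis = (17.1813,-13.4119)
T_A = V + ((C−V)·d_A)·d_A = V + 10.1624·d_A = (9.3364,-5.3838)
T_B = V + ((C−V)·d_B)·d_B = V + 10.1624·d_B = (24.3925,-4.8102)
sweep = 180° − θ = 84.3130°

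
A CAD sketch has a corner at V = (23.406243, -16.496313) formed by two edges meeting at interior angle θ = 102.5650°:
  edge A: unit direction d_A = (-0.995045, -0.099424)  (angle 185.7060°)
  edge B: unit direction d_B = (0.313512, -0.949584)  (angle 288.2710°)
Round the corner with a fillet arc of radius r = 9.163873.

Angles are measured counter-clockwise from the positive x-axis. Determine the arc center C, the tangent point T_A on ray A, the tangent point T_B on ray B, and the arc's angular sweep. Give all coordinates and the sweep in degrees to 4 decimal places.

bisector direction at 236.9885° = (-0.544807,-0.838561)
center distance |VC| = r/sin(θ/2) = 9.163873/sin(51.2825°) = 11.744950
C = V + |VC|·bis = (17.0075,-26.3452)
T_A = V + ((C−V)·d_A)·d_A = V + 7.3462·d_A = (16.0964,-17.2267)
T_B = V + ((C−V)·d_B)·d_B = V + 7.3462·d_B = (25.7094,-23.4722)
sweep = 180° − θ = 77.4350°

center=(17.0075,-26.3452) T_A=(16.0964,-17.2267) T_B=(25.7094,-23.4722) sweep=77.4350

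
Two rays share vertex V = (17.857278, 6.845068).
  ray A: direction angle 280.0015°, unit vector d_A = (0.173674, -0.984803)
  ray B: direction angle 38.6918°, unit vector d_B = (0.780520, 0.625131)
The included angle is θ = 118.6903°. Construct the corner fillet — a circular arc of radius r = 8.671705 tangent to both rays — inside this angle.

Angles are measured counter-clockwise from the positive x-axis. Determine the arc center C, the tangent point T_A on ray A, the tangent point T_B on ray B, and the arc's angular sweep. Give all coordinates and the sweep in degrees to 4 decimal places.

bisector direction at 339.3467° = (0.935732,-0.352713)
center distance |VC| = r/sin(θ/2) = 8.671705/sin(59.3451°) = 10.080397
C = V + |VC|·bis = (27.2898,3.2896)
T_A = V + ((C−V)·d_A)·d_A = V + 5.1396·d_A = (18.7499,1.7835)
T_B = V + ((C−V)·d_B)·d_B = V + 5.1396·d_B = (21.8689,10.0580)
sweep = 180° − θ = 61.3097°

center=(27.2898,3.2896) T_A=(18.7499,1.7835) T_B=(21.8689,10.0580) sweep=61.3097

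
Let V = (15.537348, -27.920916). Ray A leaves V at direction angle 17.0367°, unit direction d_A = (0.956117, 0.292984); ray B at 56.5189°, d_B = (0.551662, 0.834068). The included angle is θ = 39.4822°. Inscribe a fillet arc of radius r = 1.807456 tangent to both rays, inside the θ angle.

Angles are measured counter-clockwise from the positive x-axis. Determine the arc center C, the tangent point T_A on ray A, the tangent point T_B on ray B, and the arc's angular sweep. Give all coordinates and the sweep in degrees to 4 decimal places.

bisector direction at 36.7778° = (0.800963,0.598713)
center distance |VC| = r/sin(θ/2) = 1.807456/sin(19.7411°) = 5.351136
C = V + |VC|·bis = (19.8234,-24.7171)
T_A = V + ((C−V)·d_A)·d_A = V + 5.0366·d_A = (20.3530,-26.4453)
T_B = V + ((C−V)·d_B)·d_B = V + 5.0366·d_B = (18.3159,-23.7200)
sweep = 180° − θ = 140.5178°

center=(19.8234,-24.7171) T_A=(20.3530,-26.4453) T_B=(18.3159,-23.7200) sweep=140.5178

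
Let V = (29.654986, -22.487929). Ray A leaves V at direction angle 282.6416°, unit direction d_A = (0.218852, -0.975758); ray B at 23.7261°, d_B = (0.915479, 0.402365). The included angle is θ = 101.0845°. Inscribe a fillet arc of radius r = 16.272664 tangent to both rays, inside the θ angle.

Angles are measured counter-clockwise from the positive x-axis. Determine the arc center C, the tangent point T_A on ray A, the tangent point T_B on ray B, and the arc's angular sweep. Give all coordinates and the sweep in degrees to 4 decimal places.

center=(48.4645,-31.9959) T_A=(32.5863,-35.5572) T_B=(41.9169,-17.0987) sweep=78.9155

bisector direction at 333.1839° = (0.892459,-0.451129)
center distance |VC| = r/sin(θ/2) = 16.272664/sin(50.5423°) = 21.076030
C = V + |VC|·bis = (48.4645,-31.9959)
T_A = V + ((C−V)·d_A)·d_A = V + 13.3940·d_A = (32.5863,-35.5572)
T_B = V + ((C−V)·d_B)·d_B = V + 13.3940·d_B = (41.9169,-17.0987)
sweep = 180° − θ = 78.9155°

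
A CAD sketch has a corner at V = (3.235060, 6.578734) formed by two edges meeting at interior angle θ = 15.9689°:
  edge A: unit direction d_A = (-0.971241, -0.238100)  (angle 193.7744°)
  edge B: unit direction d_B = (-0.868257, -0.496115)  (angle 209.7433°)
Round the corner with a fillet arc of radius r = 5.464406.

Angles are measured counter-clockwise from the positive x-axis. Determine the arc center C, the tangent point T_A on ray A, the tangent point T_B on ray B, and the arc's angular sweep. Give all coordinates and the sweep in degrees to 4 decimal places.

center=(-33.3014,-8.0044) T_A=(-34.6025,-2.6971) T_B=(-30.5905,-12.7489) sweep=164.0311

bisector direction at 201.7589° = (-0.928752,-0.370701)
center distance |VC| = r/sin(θ/2) = 5.464406/sin(7.9844°) = 39.339347
C = V + |VC|·bis = (-33.3014,-8.0044)
T_A = V + ((C−V)·d_A)·d_A = V + 38.9580·d_A = (-34.6025,-2.6971)
T_B = V + ((C−V)·d_B)·d_B = V + 38.9580·d_B = (-30.5905,-12.7489)
sweep = 180° − θ = 164.0311°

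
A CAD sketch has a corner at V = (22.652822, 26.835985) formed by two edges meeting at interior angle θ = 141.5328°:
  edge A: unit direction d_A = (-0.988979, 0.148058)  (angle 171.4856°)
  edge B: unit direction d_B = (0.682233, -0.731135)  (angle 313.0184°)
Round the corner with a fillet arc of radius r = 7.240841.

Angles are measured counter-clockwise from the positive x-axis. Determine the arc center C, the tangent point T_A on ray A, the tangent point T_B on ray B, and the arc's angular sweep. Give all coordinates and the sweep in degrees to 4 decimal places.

center=(19.0823,20.0490) T_A=(20.1544,27.2100) T_B=(24.3763,24.9889) sweep=38.4672

bisector direction at 242.2520° = (-0.465584,-0.885004)
center distance |VC| = r/sin(θ/2) = 7.240841/sin(70.7664°) = 7.668893
C = V + |VC|·bis = (19.0823,20.0490)
T_A = V + ((C−V)·d_A)·d_A = V + 2.5263·d_A = (20.1544,27.2100)
T_B = V + ((C−V)·d_B)·d_B = V + 2.5263·d_B = (24.3763,24.9889)
sweep = 180° − θ = 38.4672°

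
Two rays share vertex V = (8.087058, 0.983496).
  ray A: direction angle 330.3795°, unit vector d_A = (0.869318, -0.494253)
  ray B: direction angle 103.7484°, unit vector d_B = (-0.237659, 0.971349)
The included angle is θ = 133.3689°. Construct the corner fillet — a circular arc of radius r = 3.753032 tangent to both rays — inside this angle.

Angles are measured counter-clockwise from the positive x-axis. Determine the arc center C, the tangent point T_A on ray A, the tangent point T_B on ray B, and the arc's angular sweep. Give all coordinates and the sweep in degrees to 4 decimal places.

center=(11.3481,3.4466) T_A=(9.4932,0.1840) T_B=(7.7026,2.5547) sweep=46.6311

bisector direction at 37.0640° = (0.797963,0.602706)
center distance |VC| = r/sin(θ/2) = 3.753032/sin(66.6844°) = 4.086761
C = V + |VC|·bis = (11.3481,3.4466)
T_A = V + ((C−V)·d_A)·d_A = V + 1.6175·d_A = (9.4932,0.1840)
T_B = V + ((C−V)·d_B)·d_B = V + 1.6175·d_B = (7.7026,2.5547)
sweep = 180° − θ = 46.6311°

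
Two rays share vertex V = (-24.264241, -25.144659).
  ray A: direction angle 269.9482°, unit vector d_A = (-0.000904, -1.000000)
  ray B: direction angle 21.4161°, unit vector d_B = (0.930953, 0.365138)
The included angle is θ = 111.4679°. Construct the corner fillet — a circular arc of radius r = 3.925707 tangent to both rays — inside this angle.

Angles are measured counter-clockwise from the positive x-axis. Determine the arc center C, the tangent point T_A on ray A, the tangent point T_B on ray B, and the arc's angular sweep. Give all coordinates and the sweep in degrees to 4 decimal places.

bisector direction at 325.6821° = (0.825923,-0.563783)
center distance |VC| = r/sin(θ/2) = 3.925707/sin(55.7340°) = 4.750187
C = V + |VC|·bis = (-20.3410,-27.8227)
T_A = V + ((C−V)·d_A)·d_A = V + 2.6745·d_A = (-24.2667,-27.8192)
T_B = V + ((C−V)·d_B)·d_B = V + 2.6745·d_B = (-21.7744,-24.1681)
sweep = 180° − θ = 68.5321°

center=(-20.3410,-27.8227) T_A=(-24.2667,-27.8192) T_B=(-21.7744,-24.1681) sweep=68.5321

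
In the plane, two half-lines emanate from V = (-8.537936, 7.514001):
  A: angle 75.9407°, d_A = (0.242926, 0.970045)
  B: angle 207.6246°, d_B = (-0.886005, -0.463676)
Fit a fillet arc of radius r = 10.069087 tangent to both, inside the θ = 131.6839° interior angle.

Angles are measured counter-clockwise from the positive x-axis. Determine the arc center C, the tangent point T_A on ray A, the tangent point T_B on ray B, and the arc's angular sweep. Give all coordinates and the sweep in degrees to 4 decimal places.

bisector direction at 141.7827° = (-0.785670,0.618646)
center distance |VC| = r/sin(θ/2) = 10.069087/sin(65.8419°) = 11.035583
C = V + |VC|·bis = (-17.2083,14.3411)
T_A = V + ((C−V)·d_A)·d_A = V + 4.5164·d_A = (-7.4408,11.8951)
T_B = V + ((C−V)·d_B)·d_B = V + 4.5164·d_B = (-12.5395,5.4199)
sweep = 180° − θ = 48.3161°

center=(-17.2083,14.3411) T_A=(-7.4408,11.8951) T_B=(-12.5395,5.4199) sweep=48.3161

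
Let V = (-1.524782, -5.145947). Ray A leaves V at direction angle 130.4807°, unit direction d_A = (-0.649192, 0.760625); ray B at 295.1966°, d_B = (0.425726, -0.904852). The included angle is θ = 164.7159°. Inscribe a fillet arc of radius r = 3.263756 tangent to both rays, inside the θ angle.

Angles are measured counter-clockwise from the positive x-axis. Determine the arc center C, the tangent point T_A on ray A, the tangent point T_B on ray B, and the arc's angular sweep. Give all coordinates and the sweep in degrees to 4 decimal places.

center=(-4.2916,-6.9317) T_A=(-1.8091,-4.8129) T_B=(-1.3383,-5.5422) sweep=15.2841

bisector direction at 212.8387° = (-0.840201,-0.542275)
center distance |VC| = r/sin(θ/2) = 3.263756/sin(82.3580°) = 3.293004
C = V + |VC|·bis = (-4.2916,-6.9317)
T_A = V + ((C−V)·d_A)·d_A = V + 0.4379·d_A = (-1.8091,-4.8129)
T_B = V + ((C−V)·d_B)·d_B = V + 0.4379·d_B = (-1.3383,-5.5422)
sweep = 180° − θ = 15.2841°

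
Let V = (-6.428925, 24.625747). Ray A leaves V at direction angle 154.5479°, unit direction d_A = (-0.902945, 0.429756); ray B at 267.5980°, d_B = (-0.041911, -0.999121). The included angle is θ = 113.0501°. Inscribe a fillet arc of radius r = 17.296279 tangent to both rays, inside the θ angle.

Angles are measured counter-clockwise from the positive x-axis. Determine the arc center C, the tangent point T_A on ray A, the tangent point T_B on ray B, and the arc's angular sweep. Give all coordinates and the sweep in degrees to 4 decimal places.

center=(-24.1893,13.9234) T_A=(-16.7562,29.5410) T_B=(-6.9083,13.1985) sweep=66.9499

bisector direction at 211.0730° = (-0.856511,-0.516129)
center distance |VC| = r/sin(θ/2) = 17.296279/sin(56.5251°) = 20.735785
C = V + |VC|·bis = (-24.1893,13.9234)
T_A = V + ((C−V)·d_A)·d_A = V + 11.4373·d_A = (-16.7562,29.5410)
T_B = V + ((C−V)·d_B)·d_B = V + 11.4373·d_B = (-6.9083,13.1985)
sweep = 180° − θ = 66.9499°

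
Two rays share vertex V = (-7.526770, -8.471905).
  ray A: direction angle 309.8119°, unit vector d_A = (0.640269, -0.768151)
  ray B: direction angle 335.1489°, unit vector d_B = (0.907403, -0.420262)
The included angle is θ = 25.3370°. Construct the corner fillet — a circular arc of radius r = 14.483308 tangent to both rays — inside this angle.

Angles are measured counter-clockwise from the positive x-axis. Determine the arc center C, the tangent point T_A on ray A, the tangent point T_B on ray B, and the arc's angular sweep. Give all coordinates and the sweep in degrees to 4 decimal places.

bisector direction at 322.4804° = (0.793145,-0.609033)
center distance |VC| = r/sin(θ/2) = 14.483308/sin(12.6685°) = 66.040392
C = V + |VC|·bis = (44.8528,-48.6927)
T_A = V + ((C−V)·d_A)·d_A = V + 64.4327·d_A = (33.7275,-57.9659)
T_B = V + ((C−V)·d_B)·d_B = V + 64.4327·d_B = (50.9396,-35.5505)
sweep = 180° − θ = 154.6630°

center=(44.8528,-48.6927) T_A=(33.7275,-57.9659) T_B=(50.9396,-35.5505) sweep=154.6630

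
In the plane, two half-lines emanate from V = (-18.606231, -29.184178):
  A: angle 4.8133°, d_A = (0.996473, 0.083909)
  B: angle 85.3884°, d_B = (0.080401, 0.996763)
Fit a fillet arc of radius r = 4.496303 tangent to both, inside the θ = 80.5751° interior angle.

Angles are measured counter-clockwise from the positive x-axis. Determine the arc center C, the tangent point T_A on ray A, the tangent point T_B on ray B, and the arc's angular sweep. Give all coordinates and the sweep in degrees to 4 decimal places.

bisector direction at 45.1009° = (0.705861,0.708350)
center distance |VC| = r/sin(θ/2) = 4.496303/sin(40.2876°) = 6.953504
C = V + |VC|·bis = (-13.6980,-24.2587)
T_A = V + ((C−V)·d_A)·d_A = V + 5.3042·d_A = (-13.3207,-28.7391)
T_B = V + ((C−V)·d_B)·d_B = V + 5.3042·d_B = (-18.1798,-23.8972)
sweep = 180° − θ = 99.4249°

center=(-13.6980,-24.2587) T_A=(-13.3207,-28.7391) T_B=(-18.1798,-23.8972) sweep=99.4249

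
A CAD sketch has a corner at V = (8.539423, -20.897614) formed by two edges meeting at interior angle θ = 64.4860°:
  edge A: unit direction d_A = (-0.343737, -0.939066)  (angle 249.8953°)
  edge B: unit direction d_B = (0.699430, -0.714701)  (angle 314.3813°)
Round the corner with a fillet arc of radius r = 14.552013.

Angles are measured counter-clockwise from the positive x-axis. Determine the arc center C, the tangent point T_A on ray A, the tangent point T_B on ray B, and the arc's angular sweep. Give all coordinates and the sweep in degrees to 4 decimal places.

bisector direction at 282.1383° = (0.210272,-0.977643)
center distance |VC| = r/sin(θ/2) = 14.552013/sin(32.2430°) = 27.275929
C = V + |VC|·bis = (14.2748,-47.5637)
T_A = V + ((C−V)·d_A)·d_A = V + 23.0698·d_A = (0.6095,-42.5617)
T_B = V + ((C−V)·d_B)·d_B = V + 23.0698·d_B = (24.6751,-37.3856)
sweep = 180° − θ = 115.5140°

center=(14.2748,-47.5637) T_A=(0.6095,-42.5617) T_B=(24.6751,-37.3856) sweep=115.5140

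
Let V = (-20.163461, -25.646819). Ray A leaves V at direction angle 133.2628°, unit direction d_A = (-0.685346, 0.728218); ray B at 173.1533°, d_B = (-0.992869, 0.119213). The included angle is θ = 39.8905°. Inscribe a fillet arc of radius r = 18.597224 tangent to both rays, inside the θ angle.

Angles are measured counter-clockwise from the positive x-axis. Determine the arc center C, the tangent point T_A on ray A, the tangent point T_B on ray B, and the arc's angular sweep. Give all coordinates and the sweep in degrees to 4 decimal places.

bisector direction at 153.2081° = (-0.892649,0.450752)
center distance |VC| = r/sin(θ/2) = 18.597224/sin(19.9453°) = 54.517801
C = V + |VC|·bis = (-68.8287,-1.0728)
T_A = V + ((C−V)·d_A)·d_A = V + 51.2478·d_A = (-55.2859,11.6727)
T_B = V + ((C−V)·d_B)·d_B = V + 51.2478·d_B = (-71.0458,-19.5374)
sweep = 180° − θ = 140.1095°

center=(-68.8287,-1.0728) T_A=(-55.2859,11.6727) T_B=(-71.0458,-19.5374) sweep=140.1095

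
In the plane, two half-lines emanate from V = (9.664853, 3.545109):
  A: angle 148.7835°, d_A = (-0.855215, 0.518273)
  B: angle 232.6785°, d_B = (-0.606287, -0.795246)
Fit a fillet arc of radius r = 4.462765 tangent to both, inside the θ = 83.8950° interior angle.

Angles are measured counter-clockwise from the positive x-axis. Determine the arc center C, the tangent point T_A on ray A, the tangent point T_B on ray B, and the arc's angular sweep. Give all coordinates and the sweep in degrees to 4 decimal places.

center=(3.1053,2.3020) T_A=(5.4182,6.1186) T_B=(6.6543,-0.4037) sweep=96.1050

bisector direction at 190.7310° = (-0.982512,-0.186198)
center distance |VC| = r/sin(θ/2) = 4.462765/sin(41.9475°) = 6.676295
C = V + |VC|·bis = (3.1053,2.3020)
T_A = V + ((C−V)·d_A)·d_A = V + 4.9655·d_A = (5.4182,6.1186)
T_B = V + ((C−V)·d_B)·d_B = V + 4.9655·d_B = (6.6543,-0.4037)
sweep = 180° − θ = 96.1050°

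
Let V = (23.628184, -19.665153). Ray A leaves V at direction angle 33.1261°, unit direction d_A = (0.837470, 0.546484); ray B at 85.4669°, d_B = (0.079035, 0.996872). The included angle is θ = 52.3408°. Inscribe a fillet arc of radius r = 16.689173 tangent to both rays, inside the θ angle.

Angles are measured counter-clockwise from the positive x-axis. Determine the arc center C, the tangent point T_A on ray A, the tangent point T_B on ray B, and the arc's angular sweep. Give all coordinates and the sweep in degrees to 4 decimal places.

bisector direction at 59.2965° = (0.510595,0.859821)
center distance |VC| = r/sin(θ/2) = 16.689173/sin(26.1704°) = 37.840304
C = V + |VC|·bis = (42.9493,12.8707)
T_A = V + ((C−V)·d_A)·d_A = V + 33.9612·d_A = (52.0696,-1.1059)
T_B = V + ((C−V)·d_B)·d_B = V + 33.9612·d_B = (26.3123,14.1898)
sweep = 180° − θ = 127.6592°

center=(42.9493,12.8707) T_A=(52.0696,-1.1059) T_B=(26.3123,14.1898) sweep=127.6592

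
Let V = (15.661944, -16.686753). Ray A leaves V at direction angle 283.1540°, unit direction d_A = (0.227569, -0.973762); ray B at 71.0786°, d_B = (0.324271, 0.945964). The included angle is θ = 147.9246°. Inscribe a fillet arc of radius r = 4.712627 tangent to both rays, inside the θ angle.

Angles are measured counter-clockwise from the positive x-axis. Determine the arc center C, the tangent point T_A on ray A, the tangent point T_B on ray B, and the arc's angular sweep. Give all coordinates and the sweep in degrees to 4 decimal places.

center=(20.5592,-16.9334) T_A=(15.9702,-18.0059) T_B=(16.1012,-15.4053) sweep=32.0754

bisector direction at 357.1163° = (0.998734,-0.050309)
center distance |VC| = r/sin(θ/2) = 4.712627/sin(73.9623°) = 4.903469
C = V + |VC|·bis = (20.5592,-16.9334)
T_A = V + ((C−V)·d_A)·d_A = V + 1.3547·d_A = (15.9702,-18.0059)
T_B = V + ((C−V)·d_B)·d_B = V + 1.3547·d_B = (16.1012,-15.4053)
sweep = 180° − θ = 32.0754°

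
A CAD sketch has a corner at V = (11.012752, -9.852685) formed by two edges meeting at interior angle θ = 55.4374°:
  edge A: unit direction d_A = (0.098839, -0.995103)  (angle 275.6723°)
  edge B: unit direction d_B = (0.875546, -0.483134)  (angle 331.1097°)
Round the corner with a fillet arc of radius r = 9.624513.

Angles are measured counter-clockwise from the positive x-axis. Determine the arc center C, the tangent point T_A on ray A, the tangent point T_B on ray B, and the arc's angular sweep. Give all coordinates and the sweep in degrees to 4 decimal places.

center=(22.4006,-27.1292) T_A=(12.8232,-28.0805) T_B=(27.0505,-18.7025) sweep=124.5626

bisector direction at 303.3910° = (0.550350,-0.834934)
center distance |VC| = r/sin(θ/2) = 9.624513/sin(27.7187°) = 20.692048
C = V + |VC|·bis = (22.4006,-27.1292)
T_A = V + ((C−V)·d_A)·d_A = V + 18.3175·d_A = (12.8232,-28.0805)
T_B = V + ((C−V)·d_B)·d_B = V + 18.3175·d_B = (27.0505,-18.7025)
sweep = 180° − θ = 124.5626°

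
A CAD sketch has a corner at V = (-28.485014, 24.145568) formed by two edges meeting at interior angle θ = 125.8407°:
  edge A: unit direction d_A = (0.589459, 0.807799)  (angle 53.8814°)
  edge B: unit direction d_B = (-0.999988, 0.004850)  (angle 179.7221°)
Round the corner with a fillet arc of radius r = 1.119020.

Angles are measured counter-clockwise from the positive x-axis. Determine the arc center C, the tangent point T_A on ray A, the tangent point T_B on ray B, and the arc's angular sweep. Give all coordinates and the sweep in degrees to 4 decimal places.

bisector direction at 116.8018° = (-0.450905,0.892572)
center distance |VC| = r/sin(θ/2) = 1.119020/sin(62.9203°) = 1.256797
C = V + |VC|·bis = (-29.0517,25.2673)
T_A = V + ((C−V)·d_A)·d_A = V + 0.5721·d_A = (-28.1478,24.6077)
T_B = V + ((C−V)·d_B)·d_B = V + 0.5721·d_B = (-29.0571,24.1483)
sweep = 180° − θ = 54.1593°

center=(-29.0517,25.2673) T_A=(-28.1478,24.6077) T_B=(-29.0571,24.1483) sweep=54.1593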